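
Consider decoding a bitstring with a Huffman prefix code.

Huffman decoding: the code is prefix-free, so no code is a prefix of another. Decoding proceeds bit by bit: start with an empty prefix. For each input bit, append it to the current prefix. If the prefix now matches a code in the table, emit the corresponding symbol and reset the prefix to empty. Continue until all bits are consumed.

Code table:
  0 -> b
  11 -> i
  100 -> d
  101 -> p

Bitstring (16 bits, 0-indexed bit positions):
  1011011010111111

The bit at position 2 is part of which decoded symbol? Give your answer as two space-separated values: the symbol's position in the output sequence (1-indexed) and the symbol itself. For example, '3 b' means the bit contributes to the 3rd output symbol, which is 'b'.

Bit 0: prefix='1' (no match yet)
Bit 1: prefix='10' (no match yet)
Bit 2: prefix='101' -> emit 'p', reset
Bit 3: prefix='1' (no match yet)
Bit 4: prefix='10' (no match yet)
Bit 5: prefix='101' -> emit 'p', reset
Bit 6: prefix='1' (no match yet)

Answer: 1 p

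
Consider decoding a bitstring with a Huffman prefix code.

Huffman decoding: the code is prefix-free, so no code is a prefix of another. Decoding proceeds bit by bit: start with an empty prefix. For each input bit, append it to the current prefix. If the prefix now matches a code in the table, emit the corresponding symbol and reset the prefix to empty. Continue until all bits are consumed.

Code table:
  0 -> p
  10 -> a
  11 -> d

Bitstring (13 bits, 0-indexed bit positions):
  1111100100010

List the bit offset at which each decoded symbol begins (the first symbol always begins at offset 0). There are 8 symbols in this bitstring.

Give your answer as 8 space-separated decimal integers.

Bit 0: prefix='1' (no match yet)
Bit 1: prefix='11' -> emit 'd', reset
Bit 2: prefix='1' (no match yet)
Bit 3: prefix='11' -> emit 'd', reset
Bit 4: prefix='1' (no match yet)
Bit 5: prefix='10' -> emit 'a', reset
Bit 6: prefix='0' -> emit 'p', reset
Bit 7: prefix='1' (no match yet)
Bit 8: prefix='10' -> emit 'a', reset
Bit 9: prefix='0' -> emit 'p', reset
Bit 10: prefix='0' -> emit 'p', reset
Bit 11: prefix='1' (no match yet)
Bit 12: prefix='10' -> emit 'a', reset

Answer: 0 2 4 6 7 9 10 11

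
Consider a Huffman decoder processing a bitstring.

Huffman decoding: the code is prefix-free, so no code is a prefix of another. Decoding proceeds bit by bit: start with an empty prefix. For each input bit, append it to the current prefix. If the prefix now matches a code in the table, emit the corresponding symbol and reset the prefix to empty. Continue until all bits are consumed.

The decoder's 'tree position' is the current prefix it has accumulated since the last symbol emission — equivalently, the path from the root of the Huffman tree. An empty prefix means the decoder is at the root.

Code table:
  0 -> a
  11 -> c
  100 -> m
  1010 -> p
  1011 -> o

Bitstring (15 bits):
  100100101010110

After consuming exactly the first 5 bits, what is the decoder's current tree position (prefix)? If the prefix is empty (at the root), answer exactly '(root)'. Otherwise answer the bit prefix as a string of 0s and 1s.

Answer: 10

Derivation:
Bit 0: prefix='1' (no match yet)
Bit 1: prefix='10' (no match yet)
Bit 2: prefix='100' -> emit 'm', reset
Bit 3: prefix='1' (no match yet)
Bit 4: prefix='10' (no match yet)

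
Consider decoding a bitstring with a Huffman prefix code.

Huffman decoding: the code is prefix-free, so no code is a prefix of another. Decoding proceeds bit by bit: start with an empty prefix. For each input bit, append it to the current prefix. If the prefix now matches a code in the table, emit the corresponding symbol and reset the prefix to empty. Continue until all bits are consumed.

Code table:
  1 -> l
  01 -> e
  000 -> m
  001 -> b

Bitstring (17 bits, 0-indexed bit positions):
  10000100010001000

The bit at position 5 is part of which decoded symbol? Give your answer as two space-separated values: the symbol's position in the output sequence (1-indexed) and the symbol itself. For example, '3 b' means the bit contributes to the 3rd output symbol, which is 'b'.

Answer: 3 e

Derivation:
Bit 0: prefix='1' -> emit 'l', reset
Bit 1: prefix='0' (no match yet)
Bit 2: prefix='00' (no match yet)
Bit 3: prefix='000' -> emit 'm', reset
Bit 4: prefix='0' (no match yet)
Bit 5: prefix='01' -> emit 'e', reset
Bit 6: prefix='0' (no match yet)
Bit 7: prefix='00' (no match yet)
Bit 8: prefix='000' -> emit 'm', reset
Bit 9: prefix='1' -> emit 'l', reset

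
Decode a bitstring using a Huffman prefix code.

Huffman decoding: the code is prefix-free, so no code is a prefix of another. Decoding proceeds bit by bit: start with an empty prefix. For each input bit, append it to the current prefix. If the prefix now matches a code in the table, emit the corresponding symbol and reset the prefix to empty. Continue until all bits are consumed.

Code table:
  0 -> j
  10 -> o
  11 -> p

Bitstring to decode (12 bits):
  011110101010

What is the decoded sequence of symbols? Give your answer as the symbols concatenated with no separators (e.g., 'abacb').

Bit 0: prefix='0' -> emit 'j', reset
Bit 1: prefix='1' (no match yet)
Bit 2: prefix='11' -> emit 'p', reset
Bit 3: prefix='1' (no match yet)
Bit 4: prefix='11' -> emit 'p', reset
Bit 5: prefix='0' -> emit 'j', reset
Bit 6: prefix='1' (no match yet)
Bit 7: prefix='10' -> emit 'o', reset
Bit 8: prefix='1' (no match yet)
Bit 9: prefix='10' -> emit 'o', reset
Bit 10: prefix='1' (no match yet)
Bit 11: prefix='10' -> emit 'o', reset

Answer: jppjooo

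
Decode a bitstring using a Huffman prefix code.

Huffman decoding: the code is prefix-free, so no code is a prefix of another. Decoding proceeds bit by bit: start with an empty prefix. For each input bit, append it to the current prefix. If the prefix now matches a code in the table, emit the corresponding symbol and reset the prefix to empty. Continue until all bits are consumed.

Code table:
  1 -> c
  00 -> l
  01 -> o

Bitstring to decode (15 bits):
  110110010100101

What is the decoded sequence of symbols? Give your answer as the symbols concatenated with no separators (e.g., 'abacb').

Bit 0: prefix='1' -> emit 'c', reset
Bit 1: prefix='1' -> emit 'c', reset
Bit 2: prefix='0' (no match yet)
Bit 3: prefix='01' -> emit 'o', reset
Bit 4: prefix='1' -> emit 'c', reset
Bit 5: prefix='0' (no match yet)
Bit 6: prefix='00' -> emit 'l', reset
Bit 7: prefix='1' -> emit 'c', reset
Bit 8: prefix='0' (no match yet)
Bit 9: prefix='01' -> emit 'o', reset
Bit 10: prefix='0' (no match yet)
Bit 11: prefix='00' -> emit 'l', reset
Bit 12: prefix='1' -> emit 'c', reset
Bit 13: prefix='0' (no match yet)
Bit 14: prefix='01' -> emit 'o', reset

Answer: ccoclcolco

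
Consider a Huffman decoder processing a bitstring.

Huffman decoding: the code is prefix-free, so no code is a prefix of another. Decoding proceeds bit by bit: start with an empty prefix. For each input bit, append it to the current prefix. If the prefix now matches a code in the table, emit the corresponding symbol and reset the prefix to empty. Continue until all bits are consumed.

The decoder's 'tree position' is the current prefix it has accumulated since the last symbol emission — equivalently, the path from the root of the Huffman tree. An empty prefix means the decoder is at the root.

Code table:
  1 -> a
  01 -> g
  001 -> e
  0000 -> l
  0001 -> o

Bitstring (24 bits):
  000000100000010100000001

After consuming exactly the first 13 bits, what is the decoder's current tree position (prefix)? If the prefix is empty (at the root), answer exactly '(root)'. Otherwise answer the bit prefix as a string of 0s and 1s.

Answer: 00

Derivation:
Bit 0: prefix='0' (no match yet)
Bit 1: prefix='00' (no match yet)
Bit 2: prefix='000' (no match yet)
Bit 3: prefix='0000' -> emit 'l', reset
Bit 4: prefix='0' (no match yet)
Bit 5: prefix='00' (no match yet)
Bit 6: prefix='001' -> emit 'e', reset
Bit 7: prefix='0' (no match yet)
Bit 8: prefix='00' (no match yet)
Bit 9: prefix='000' (no match yet)
Bit 10: prefix='0000' -> emit 'l', reset
Bit 11: prefix='0' (no match yet)
Bit 12: prefix='00' (no match yet)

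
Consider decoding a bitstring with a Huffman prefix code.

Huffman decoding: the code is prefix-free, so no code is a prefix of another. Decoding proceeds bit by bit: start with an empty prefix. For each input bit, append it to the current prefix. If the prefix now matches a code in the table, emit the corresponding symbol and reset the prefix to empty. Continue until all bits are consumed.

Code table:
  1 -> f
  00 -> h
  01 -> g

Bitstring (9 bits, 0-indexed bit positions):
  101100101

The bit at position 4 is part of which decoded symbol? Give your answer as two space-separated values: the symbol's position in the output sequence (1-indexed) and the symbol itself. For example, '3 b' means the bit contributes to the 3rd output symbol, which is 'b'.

Bit 0: prefix='1' -> emit 'f', reset
Bit 1: prefix='0' (no match yet)
Bit 2: prefix='01' -> emit 'g', reset
Bit 3: prefix='1' -> emit 'f', reset
Bit 4: prefix='0' (no match yet)
Bit 5: prefix='00' -> emit 'h', reset
Bit 6: prefix='1' -> emit 'f', reset
Bit 7: prefix='0' (no match yet)
Bit 8: prefix='01' -> emit 'g', reset

Answer: 4 h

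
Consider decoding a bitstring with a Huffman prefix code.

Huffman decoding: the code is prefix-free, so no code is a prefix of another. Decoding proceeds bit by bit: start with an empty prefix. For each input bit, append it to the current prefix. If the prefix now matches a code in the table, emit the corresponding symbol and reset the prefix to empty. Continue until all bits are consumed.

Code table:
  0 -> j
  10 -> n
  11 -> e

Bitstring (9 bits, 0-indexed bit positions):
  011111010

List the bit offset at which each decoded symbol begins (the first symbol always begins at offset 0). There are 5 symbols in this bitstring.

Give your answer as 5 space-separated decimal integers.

Bit 0: prefix='0' -> emit 'j', reset
Bit 1: prefix='1' (no match yet)
Bit 2: prefix='11' -> emit 'e', reset
Bit 3: prefix='1' (no match yet)
Bit 4: prefix='11' -> emit 'e', reset
Bit 5: prefix='1' (no match yet)
Bit 6: prefix='10' -> emit 'n', reset
Bit 7: prefix='1' (no match yet)
Bit 8: prefix='10' -> emit 'n', reset

Answer: 0 1 3 5 7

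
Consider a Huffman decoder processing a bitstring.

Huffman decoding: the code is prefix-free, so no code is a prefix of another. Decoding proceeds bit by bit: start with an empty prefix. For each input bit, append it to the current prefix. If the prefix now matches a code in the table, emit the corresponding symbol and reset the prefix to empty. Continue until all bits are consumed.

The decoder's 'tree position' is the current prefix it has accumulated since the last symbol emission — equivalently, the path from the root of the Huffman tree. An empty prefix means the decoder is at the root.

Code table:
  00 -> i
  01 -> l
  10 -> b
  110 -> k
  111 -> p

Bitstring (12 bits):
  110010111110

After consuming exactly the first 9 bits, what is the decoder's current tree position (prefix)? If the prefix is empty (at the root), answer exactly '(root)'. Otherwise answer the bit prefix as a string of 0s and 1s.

Bit 0: prefix='1' (no match yet)
Bit 1: prefix='11' (no match yet)
Bit 2: prefix='110' -> emit 'k', reset
Bit 3: prefix='0' (no match yet)
Bit 4: prefix='01' -> emit 'l', reset
Bit 5: prefix='0' (no match yet)
Bit 6: prefix='01' -> emit 'l', reset
Bit 7: prefix='1' (no match yet)
Bit 8: prefix='11' (no match yet)

Answer: 11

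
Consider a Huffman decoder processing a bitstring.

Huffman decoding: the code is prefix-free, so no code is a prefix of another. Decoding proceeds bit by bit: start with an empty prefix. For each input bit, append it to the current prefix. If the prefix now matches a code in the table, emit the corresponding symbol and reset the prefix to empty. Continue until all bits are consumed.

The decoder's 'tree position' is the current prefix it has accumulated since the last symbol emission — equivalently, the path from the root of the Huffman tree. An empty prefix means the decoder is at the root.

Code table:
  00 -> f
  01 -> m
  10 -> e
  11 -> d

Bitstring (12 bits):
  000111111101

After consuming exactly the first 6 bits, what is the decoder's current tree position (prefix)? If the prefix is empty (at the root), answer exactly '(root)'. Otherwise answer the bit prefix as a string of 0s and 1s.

Bit 0: prefix='0' (no match yet)
Bit 1: prefix='00' -> emit 'f', reset
Bit 2: prefix='0' (no match yet)
Bit 3: prefix='01' -> emit 'm', reset
Bit 4: prefix='1' (no match yet)
Bit 5: prefix='11' -> emit 'd', reset

Answer: (root)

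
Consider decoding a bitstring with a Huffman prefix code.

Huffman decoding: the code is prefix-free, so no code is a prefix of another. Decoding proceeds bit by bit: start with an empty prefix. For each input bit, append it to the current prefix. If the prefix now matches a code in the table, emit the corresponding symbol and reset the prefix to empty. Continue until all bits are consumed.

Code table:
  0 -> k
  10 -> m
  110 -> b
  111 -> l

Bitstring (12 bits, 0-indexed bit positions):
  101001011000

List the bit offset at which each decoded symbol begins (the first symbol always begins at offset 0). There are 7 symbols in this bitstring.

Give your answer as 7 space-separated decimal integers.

Bit 0: prefix='1' (no match yet)
Bit 1: prefix='10' -> emit 'm', reset
Bit 2: prefix='1' (no match yet)
Bit 3: prefix='10' -> emit 'm', reset
Bit 4: prefix='0' -> emit 'k', reset
Bit 5: prefix='1' (no match yet)
Bit 6: prefix='10' -> emit 'm', reset
Bit 7: prefix='1' (no match yet)
Bit 8: prefix='11' (no match yet)
Bit 9: prefix='110' -> emit 'b', reset
Bit 10: prefix='0' -> emit 'k', reset
Bit 11: prefix='0' -> emit 'k', reset

Answer: 0 2 4 5 7 10 11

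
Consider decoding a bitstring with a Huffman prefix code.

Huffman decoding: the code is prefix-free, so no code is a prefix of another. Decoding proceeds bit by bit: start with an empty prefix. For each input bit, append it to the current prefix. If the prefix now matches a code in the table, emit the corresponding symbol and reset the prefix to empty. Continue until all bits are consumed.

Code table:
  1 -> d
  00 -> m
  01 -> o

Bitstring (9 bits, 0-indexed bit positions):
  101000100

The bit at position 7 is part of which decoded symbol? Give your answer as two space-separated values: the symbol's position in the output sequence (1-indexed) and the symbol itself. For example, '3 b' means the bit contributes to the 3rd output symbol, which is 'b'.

Bit 0: prefix='1' -> emit 'd', reset
Bit 1: prefix='0' (no match yet)
Bit 2: prefix='01' -> emit 'o', reset
Bit 3: prefix='0' (no match yet)
Bit 4: prefix='00' -> emit 'm', reset
Bit 5: prefix='0' (no match yet)
Bit 6: prefix='01' -> emit 'o', reset
Bit 7: prefix='0' (no match yet)
Bit 8: prefix='00' -> emit 'm', reset

Answer: 5 m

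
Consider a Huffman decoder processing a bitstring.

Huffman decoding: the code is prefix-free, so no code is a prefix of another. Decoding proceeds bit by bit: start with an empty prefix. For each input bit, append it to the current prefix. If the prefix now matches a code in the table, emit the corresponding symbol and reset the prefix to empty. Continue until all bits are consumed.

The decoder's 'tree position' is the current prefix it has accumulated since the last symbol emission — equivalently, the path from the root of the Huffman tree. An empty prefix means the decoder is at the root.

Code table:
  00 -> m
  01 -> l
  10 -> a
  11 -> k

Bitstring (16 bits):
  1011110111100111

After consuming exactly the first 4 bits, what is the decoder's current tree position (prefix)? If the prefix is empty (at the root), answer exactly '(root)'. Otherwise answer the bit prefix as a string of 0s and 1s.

Bit 0: prefix='1' (no match yet)
Bit 1: prefix='10' -> emit 'a', reset
Bit 2: prefix='1' (no match yet)
Bit 3: prefix='11' -> emit 'k', reset

Answer: (root)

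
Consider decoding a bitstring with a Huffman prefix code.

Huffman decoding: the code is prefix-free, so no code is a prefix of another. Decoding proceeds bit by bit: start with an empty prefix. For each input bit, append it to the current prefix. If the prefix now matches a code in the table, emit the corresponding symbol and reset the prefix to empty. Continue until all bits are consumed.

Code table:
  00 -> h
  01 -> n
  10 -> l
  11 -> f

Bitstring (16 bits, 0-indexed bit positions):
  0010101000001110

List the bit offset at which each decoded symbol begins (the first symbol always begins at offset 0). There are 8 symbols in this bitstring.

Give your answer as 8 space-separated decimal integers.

Answer: 0 2 4 6 8 10 12 14

Derivation:
Bit 0: prefix='0' (no match yet)
Bit 1: prefix='00' -> emit 'h', reset
Bit 2: prefix='1' (no match yet)
Bit 3: prefix='10' -> emit 'l', reset
Bit 4: prefix='1' (no match yet)
Bit 5: prefix='10' -> emit 'l', reset
Bit 6: prefix='1' (no match yet)
Bit 7: prefix='10' -> emit 'l', reset
Bit 8: prefix='0' (no match yet)
Bit 9: prefix='00' -> emit 'h', reset
Bit 10: prefix='0' (no match yet)
Bit 11: prefix='00' -> emit 'h', reset
Bit 12: prefix='1' (no match yet)
Bit 13: prefix='11' -> emit 'f', reset
Bit 14: prefix='1' (no match yet)
Bit 15: prefix='10' -> emit 'l', reset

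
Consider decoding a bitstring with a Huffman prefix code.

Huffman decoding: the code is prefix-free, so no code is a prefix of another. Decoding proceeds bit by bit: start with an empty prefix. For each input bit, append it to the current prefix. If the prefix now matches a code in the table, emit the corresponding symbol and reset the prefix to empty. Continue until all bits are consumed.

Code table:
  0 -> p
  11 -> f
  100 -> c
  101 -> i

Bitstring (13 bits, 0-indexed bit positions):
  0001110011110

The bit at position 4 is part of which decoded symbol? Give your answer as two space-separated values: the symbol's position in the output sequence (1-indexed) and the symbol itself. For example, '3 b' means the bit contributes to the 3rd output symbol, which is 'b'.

Bit 0: prefix='0' -> emit 'p', reset
Bit 1: prefix='0' -> emit 'p', reset
Bit 2: prefix='0' -> emit 'p', reset
Bit 3: prefix='1' (no match yet)
Bit 4: prefix='11' -> emit 'f', reset
Bit 5: prefix='1' (no match yet)
Bit 6: prefix='10' (no match yet)
Bit 7: prefix='100' -> emit 'c', reset
Bit 8: prefix='1' (no match yet)

Answer: 4 f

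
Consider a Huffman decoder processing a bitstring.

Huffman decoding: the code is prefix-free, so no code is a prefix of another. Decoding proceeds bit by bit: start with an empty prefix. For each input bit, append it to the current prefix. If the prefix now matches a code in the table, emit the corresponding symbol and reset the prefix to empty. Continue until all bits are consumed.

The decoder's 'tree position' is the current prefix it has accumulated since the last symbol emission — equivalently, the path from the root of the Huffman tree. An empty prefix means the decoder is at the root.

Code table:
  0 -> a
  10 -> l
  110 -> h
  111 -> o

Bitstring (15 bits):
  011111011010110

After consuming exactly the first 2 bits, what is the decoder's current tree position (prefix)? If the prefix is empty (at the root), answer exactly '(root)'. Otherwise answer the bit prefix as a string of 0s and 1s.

Answer: 1

Derivation:
Bit 0: prefix='0' -> emit 'a', reset
Bit 1: prefix='1' (no match yet)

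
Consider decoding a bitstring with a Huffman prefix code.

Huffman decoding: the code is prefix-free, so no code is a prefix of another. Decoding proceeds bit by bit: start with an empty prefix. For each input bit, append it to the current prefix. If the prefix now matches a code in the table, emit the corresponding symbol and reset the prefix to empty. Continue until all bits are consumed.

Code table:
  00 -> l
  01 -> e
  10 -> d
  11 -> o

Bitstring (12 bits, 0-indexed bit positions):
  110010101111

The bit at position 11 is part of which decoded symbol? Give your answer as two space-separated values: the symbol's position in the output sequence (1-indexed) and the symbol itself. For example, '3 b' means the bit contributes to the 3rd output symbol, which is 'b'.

Answer: 6 o

Derivation:
Bit 0: prefix='1' (no match yet)
Bit 1: prefix='11' -> emit 'o', reset
Bit 2: prefix='0' (no match yet)
Bit 3: prefix='00' -> emit 'l', reset
Bit 4: prefix='1' (no match yet)
Bit 5: prefix='10' -> emit 'd', reset
Bit 6: prefix='1' (no match yet)
Bit 7: prefix='10' -> emit 'd', reset
Bit 8: prefix='1' (no match yet)
Bit 9: prefix='11' -> emit 'o', reset
Bit 10: prefix='1' (no match yet)
Bit 11: prefix='11' -> emit 'o', reset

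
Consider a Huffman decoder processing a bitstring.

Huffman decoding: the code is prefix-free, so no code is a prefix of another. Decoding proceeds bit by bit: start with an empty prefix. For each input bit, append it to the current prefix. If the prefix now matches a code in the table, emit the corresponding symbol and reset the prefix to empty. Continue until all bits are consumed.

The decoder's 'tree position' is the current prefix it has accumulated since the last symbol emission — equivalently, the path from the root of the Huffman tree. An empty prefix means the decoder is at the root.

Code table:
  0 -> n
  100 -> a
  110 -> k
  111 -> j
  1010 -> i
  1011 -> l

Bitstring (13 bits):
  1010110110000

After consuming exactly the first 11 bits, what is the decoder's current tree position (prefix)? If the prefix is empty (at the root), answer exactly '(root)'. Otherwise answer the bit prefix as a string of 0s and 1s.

Answer: (root)

Derivation:
Bit 0: prefix='1' (no match yet)
Bit 1: prefix='10' (no match yet)
Bit 2: prefix='101' (no match yet)
Bit 3: prefix='1010' -> emit 'i', reset
Bit 4: prefix='1' (no match yet)
Bit 5: prefix='11' (no match yet)
Bit 6: prefix='110' -> emit 'k', reset
Bit 7: prefix='1' (no match yet)
Bit 8: prefix='11' (no match yet)
Bit 9: prefix='110' -> emit 'k', reset
Bit 10: prefix='0' -> emit 'n', reset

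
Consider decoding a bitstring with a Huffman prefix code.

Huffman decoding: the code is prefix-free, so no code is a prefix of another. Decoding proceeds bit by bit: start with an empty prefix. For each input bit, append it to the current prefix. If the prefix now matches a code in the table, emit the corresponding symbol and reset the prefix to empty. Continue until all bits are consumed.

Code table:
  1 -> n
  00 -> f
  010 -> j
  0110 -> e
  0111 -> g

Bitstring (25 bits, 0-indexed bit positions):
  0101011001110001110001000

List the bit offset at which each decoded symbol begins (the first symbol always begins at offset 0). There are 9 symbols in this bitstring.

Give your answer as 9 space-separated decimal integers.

Answer: 0 3 4 8 12 14 18 20 23

Derivation:
Bit 0: prefix='0' (no match yet)
Bit 1: prefix='01' (no match yet)
Bit 2: prefix='010' -> emit 'j', reset
Bit 3: prefix='1' -> emit 'n', reset
Bit 4: prefix='0' (no match yet)
Bit 5: prefix='01' (no match yet)
Bit 6: prefix='011' (no match yet)
Bit 7: prefix='0110' -> emit 'e', reset
Bit 8: prefix='0' (no match yet)
Bit 9: prefix='01' (no match yet)
Bit 10: prefix='011' (no match yet)
Bit 11: prefix='0111' -> emit 'g', reset
Bit 12: prefix='0' (no match yet)
Bit 13: prefix='00' -> emit 'f', reset
Bit 14: prefix='0' (no match yet)
Bit 15: prefix='01' (no match yet)
Bit 16: prefix='011' (no match yet)
Bit 17: prefix='0111' -> emit 'g', reset
Bit 18: prefix='0' (no match yet)
Bit 19: prefix='00' -> emit 'f', reset
Bit 20: prefix='0' (no match yet)
Bit 21: prefix='01' (no match yet)
Bit 22: prefix='010' -> emit 'j', reset
Bit 23: prefix='0' (no match yet)
Bit 24: prefix='00' -> emit 'f', reset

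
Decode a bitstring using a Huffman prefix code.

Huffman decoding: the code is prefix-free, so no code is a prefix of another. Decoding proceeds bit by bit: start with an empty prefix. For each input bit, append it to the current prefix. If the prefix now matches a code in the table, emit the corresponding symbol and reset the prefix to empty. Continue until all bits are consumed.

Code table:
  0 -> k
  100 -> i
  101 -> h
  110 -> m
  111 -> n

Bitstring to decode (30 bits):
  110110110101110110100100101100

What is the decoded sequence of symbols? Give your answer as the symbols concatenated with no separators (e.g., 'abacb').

Answer: mmmhmmiihi

Derivation:
Bit 0: prefix='1' (no match yet)
Bit 1: prefix='11' (no match yet)
Bit 2: prefix='110' -> emit 'm', reset
Bit 3: prefix='1' (no match yet)
Bit 4: prefix='11' (no match yet)
Bit 5: prefix='110' -> emit 'm', reset
Bit 6: prefix='1' (no match yet)
Bit 7: prefix='11' (no match yet)
Bit 8: prefix='110' -> emit 'm', reset
Bit 9: prefix='1' (no match yet)
Bit 10: prefix='10' (no match yet)
Bit 11: prefix='101' -> emit 'h', reset
Bit 12: prefix='1' (no match yet)
Bit 13: prefix='11' (no match yet)
Bit 14: prefix='110' -> emit 'm', reset
Bit 15: prefix='1' (no match yet)
Bit 16: prefix='11' (no match yet)
Bit 17: prefix='110' -> emit 'm', reset
Bit 18: prefix='1' (no match yet)
Bit 19: prefix='10' (no match yet)
Bit 20: prefix='100' -> emit 'i', reset
Bit 21: prefix='1' (no match yet)
Bit 22: prefix='10' (no match yet)
Bit 23: prefix='100' -> emit 'i', reset
Bit 24: prefix='1' (no match yet)
Bit 25: prefix='10' (no match yet)
Bit 26: prefix='101' -> emit 'h', reset
Bit 27: prefix='1' (no match yet)
Bit 28: prefix='10' (no match yet)
Bit 29: prefix='100' -> emit 'i', reset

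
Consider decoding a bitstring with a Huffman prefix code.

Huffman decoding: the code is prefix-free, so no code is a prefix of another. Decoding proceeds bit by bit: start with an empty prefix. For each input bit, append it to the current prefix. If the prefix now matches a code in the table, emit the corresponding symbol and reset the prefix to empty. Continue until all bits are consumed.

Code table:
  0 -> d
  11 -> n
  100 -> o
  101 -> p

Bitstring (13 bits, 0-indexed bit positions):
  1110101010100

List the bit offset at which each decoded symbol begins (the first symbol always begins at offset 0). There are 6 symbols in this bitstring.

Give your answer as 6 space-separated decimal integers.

Bit 0: prefix='1' (no match yet)
Bit 1: prefix='11' -> emit 'n', reset
Bit 2: prefix='1' (no match yet)
Bit 3: prefix='10' (no match yet)
Bit 4: prefix='101' -> emit 'p', reset
Bit 5: prefix='0' -> emit 'd', reset
Bit 6: prefix='1' (no match yet)
Bit 7: prefix='10' (no match yet)
Bit 8: prefix='101' -> emit 'p', reset
Bit 9: prefix='0' -> emit 'd', reset
Bit 10: prefix='1' (no match yet)
Bit 11: prefix='10' (no match yet)
Bit 12: prefix='100' -> emit 'o', reset

Answer: 0 2 5 6 9 10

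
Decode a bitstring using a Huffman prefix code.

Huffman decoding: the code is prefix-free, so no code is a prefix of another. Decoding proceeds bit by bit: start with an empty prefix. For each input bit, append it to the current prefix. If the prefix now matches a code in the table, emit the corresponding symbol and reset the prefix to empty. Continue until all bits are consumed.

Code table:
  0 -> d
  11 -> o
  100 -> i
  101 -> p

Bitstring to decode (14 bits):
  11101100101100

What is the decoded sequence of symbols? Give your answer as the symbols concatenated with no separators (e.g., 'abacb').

Answer: opipi

Derivation:
Bit 0: prefix='1' (no match yet)
Bit 1: prefix='11' -> emit 'o', reset
Bit 2: prefix='1' (no match yet)
Bit 3: prefix='10' (no match yet)
Bit 4: prefix='101' -> emit 'p', reset
Bit 5: prefix='1' (no match yet)
Bit 6: prefix='10' (no match yet)
Bit 7: prefix='100' -> emit 'i', reset
Bit 8: prefix='1' (no match yet)
Bit 9: prefix='10' (no match yet)
Bit 10: prefix='101' -> emit 'p', reset
Bit 11: prefix='1' (no match yet)
Bit 12: prefix='10' (no match yet)
Bit 13: prefix='100' -> emit 'i', reset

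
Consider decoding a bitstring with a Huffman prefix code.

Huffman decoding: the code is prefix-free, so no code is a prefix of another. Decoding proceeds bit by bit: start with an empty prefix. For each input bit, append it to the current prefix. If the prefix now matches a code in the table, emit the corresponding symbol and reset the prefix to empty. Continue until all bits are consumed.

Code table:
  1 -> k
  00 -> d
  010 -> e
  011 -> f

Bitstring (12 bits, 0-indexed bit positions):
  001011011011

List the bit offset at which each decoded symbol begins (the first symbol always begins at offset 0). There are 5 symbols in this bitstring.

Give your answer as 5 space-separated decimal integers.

Answer: 0 2 3 6 9

Derivation:
Bit 0: prefix='0' (no match yet)
Bit 1: prefix='00' -> emit 'd', reset
Bit 2: prefix='1' -> emit 'k', reset
Bit 3: prefix='0' (no match yet)
Bit 4: prefix='01' (no match yet)
Bit 5: prefix='011' -> emit 'f', reset
Bit 6: prefix='0' (no match yet)
Bit 7: prefix='01' (no match yet)
Bit 8: prefix='011' -> emit 'f', reset
Bit 9: prefix='0' (no match yet)
Bit 10: prefix='01' (no match yet)
Bit 11: prefix='011' -> emit 'f', reset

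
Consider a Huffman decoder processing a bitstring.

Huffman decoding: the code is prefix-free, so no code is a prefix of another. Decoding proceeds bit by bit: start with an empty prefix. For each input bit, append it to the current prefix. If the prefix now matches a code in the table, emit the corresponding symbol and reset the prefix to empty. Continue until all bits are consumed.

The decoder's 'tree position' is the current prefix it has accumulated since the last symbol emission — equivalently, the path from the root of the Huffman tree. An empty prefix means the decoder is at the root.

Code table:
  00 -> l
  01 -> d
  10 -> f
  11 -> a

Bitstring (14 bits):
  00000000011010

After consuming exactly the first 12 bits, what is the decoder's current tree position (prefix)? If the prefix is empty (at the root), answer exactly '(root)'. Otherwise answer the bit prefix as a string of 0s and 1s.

Bit 0: prefix='0' (no match yet)
Bit 1: prefix='00' -> emit 'l', reset
Bit 2: prefix='0' (no match yet)
Bit 3: prefix='00' -> emit 'l', reset
Bit 4: prefix='0' (no match yet)
Bit 5: prefix='00' -> emit 'l', reset
Bit 6: prefix='0' (no match yet)
Bit 7: prefix='00' -> emit 'l', reset
Bit 8: prefix='0' (no match yet)
Bit 9: prefix='01' -> emit 'd', reset
Bit 10: prefix='1' (no match yet)
Bit 11: prefix='10' -> emit 'f', reset

Answer: (root)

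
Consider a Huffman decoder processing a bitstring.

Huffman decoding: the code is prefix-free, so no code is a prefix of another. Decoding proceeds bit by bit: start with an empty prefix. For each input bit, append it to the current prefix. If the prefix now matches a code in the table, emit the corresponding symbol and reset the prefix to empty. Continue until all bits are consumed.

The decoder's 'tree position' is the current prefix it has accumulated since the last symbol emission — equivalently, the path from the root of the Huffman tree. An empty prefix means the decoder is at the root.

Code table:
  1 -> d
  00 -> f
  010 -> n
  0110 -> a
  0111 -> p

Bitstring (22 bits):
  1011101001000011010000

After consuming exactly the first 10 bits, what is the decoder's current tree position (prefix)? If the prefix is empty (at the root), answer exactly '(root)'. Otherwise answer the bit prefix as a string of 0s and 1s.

Bit 0: prefix='1' -> emit 'd', reset
Bit 1: prefix='0' (no match yet)
Bit 2: prefix='01' (no match yet)
Bit 3: prefix='011' (no match yet)
Bit 4: prefix='0111' -> emit 'p', reset
Bit 5: prefix='0' (no match yet)
Bit 6: prefix='01' (no match yet)
Bit 7: prefix='010' -> emit 'n', reset
Bit 8: prefix='0' (no match yet)
Bit 9: prefix='01' (no match yet)

Answer: 01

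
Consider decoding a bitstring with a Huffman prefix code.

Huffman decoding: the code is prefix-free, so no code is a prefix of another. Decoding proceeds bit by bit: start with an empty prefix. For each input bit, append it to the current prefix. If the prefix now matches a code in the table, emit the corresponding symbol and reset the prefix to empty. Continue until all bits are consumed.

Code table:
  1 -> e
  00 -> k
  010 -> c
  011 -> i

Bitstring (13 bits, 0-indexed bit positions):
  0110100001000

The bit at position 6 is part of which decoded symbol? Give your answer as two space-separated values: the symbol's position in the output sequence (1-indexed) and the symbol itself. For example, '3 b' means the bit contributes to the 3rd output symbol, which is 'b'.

Answer: 3 k

Derivation:
Bit 0: prefix='0' (no match yet)
Bit 1: prefix='01' (no match yet)
Bit 2: prefix='011' -> emit 'i', reset
Bit 3: prefix='0' (no match yet)
Bit 4: prefix='01' (no match yet)
Bit 5: prefix='010' -> emit 'c', reset
Bit 6: prefix='0' (no match yet)
Bit 7: prefix='00' -> emit 'k', reset
Bit 8: prefix='0' (no match yet)
Bit 9: prefix='01' (no match yet)
Bit 10: prefix='010' -> emit 'c', reset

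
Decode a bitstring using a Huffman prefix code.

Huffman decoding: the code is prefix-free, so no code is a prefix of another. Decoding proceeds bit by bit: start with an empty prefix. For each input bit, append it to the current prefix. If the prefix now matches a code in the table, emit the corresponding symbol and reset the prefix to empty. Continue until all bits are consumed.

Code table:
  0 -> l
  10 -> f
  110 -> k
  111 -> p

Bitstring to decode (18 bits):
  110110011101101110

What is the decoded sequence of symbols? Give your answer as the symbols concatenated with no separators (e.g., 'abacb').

Answer: kklplkpl

Derivation:
Bit 0: prefix='1' (no match yet)
Bit 1: prefix='11' (no match yet)
Bit 2: prefix='110' -> emit 'k', reset
Bit 3: prefix='1' (no match yet)
Bit 4: prefix='11' (no match yet)
Bit 5: prefix='110' -> emit 'k', reset
Bit 6: prefix='0' -> emit 'l', reset
Bit 7: prefix='1' (no match yet)
Bit 8: prefix='11' (no match yet)
Bit 9: prefix='111' -> emit 'p', reset
Bit 10: prefix='0' -> emit 'l', reset
Bit 11: prefix='1' (no match yet)
Bit 12: prefix='11' (no match yet)
Bit 13: prefix='110' -> emit 'k', reset
Bit 14: prefix='1' (no match yet)
Bit 15: prefix='11' (no match yet)
Bit 16: prefix='111' -> emit 'p', reset
Bit 17: prefix='0' -> emit 'l', reset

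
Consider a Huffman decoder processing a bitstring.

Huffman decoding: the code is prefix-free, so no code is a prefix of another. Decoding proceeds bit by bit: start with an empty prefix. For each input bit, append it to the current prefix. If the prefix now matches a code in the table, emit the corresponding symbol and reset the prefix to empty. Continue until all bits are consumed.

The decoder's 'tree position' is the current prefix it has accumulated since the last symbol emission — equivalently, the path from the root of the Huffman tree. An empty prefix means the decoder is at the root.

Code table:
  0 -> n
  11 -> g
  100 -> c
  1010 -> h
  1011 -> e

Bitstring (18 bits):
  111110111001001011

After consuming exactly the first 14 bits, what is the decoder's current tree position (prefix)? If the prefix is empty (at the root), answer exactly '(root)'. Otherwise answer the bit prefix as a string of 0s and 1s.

Answer: (root)

Derivation:
Bit 0: prefix='1' (no match yet)
Bit 1: prefix='11' -> emit 'g', reset
Bit 2: prefix='1' (no match yet)
Bit 3: prefix='11' -> emit 'g', reset
Bit 4: prefix='1' (no match yet)
Bit 5: prefix='10' (no match yet)
Bit 6: prefix='101' (no match yet)
Bit 7: prefix='1011' -> emit 'e', reset
Bit 8: prefix='1' (no match yet)
Bit 9: prefix='10' (no match yet)
Bit 10: prefix='100' -> emit 'c', reset
Bit 11: prefix='1' (no match yet)
Bit 12: prefix='10' (no match yet)
Bit 13: prefix='100' -> emit 'c', reset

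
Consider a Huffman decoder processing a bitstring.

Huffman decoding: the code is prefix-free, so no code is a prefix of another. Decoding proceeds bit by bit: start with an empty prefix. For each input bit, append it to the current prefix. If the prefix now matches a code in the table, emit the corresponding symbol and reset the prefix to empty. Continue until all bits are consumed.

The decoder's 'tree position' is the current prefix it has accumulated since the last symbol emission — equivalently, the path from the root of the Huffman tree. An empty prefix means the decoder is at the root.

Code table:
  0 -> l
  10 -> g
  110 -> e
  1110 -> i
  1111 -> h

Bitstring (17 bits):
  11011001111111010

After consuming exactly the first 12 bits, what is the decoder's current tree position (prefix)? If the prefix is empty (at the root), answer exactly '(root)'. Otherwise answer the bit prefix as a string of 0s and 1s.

Bit 0: prefix='1' (no match yet)
Bit 1: prefix='11' (no match yet)
Bit 2: prefix='110' -> emit 'e', reset
Bit 3: prefix='1' (no match yet)
Bit 4: prefix='11' (no match yet)
Bit 5: prefix='110' -> emit 'e', reset
Bit 6: prefix='0' -> emit 'l', reset
Bit 7: prefix='1' (no match yet)
Bit 8: prefix='11' (no match yet)
Bit 9: prefix='111' (no match yet)
Bit 10: prefix='1111' -> emit 'h', reset
Bit 11: prefix='1' (no match yet)

Answer: 1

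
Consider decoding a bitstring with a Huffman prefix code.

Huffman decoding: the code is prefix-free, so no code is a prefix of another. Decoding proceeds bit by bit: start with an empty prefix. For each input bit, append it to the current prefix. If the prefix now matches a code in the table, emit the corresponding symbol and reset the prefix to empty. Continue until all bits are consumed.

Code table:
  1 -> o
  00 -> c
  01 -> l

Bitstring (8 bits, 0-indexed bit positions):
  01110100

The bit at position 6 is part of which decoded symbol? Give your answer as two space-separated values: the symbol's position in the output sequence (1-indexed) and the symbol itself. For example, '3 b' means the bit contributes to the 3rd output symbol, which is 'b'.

Answer: 5 c

Derivation:
Bit 0: prefix='0' (no match yet)
Bit 1: prefix='01' -> emit 'l', reset
Bit 2: prefix='1' -> emit 'o', reset
Bit 3: prefix='1' -> emit 'o', reset
Bit 4: prefix='0' (no match yet)
Bit 5: prefix='01' -> emit 'l', reset
Bit 6: prefix='0' (no match yet)
Bit 7: prefix='00' -> emit 'c', reset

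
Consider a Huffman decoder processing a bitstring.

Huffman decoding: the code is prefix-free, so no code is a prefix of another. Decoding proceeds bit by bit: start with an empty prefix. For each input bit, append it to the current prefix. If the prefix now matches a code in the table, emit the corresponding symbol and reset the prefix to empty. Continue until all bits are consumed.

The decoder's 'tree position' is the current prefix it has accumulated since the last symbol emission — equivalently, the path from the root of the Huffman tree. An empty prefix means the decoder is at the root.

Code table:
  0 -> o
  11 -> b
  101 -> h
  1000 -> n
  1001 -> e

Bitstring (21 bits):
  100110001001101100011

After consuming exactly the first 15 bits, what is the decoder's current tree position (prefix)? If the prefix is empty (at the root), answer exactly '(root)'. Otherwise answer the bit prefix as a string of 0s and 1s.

Answer: (root)

Derivation:
Bit 0: prefix='1' (no match yet)
Bit 1: prefix='10' (no match yet)
Bit 2: prefix='100' (no match yet)
Bit 3: prefix='1001' -> emit 'e', reset
Bit 4: prefix='1' (no match yet)
Bit 5: prefix='10' (no match yet)
Bit 6: prefix='100' (no match yet)
Bit 7: prefix='1000' -> emit 'n', reset
Bit 8: prefix='1' (no match yet)
Bit 9: prefix='10' (no match yet)
Bit 10: prefix='100' (no match yet)
Bit 11: prefix='1001' -> emit 'e', reset
Bit 12: prefix='1' (no match yet)
Bit 13: prefix='10' (no match yet)
Bit 14: prefix='101' -> emit 'h', reset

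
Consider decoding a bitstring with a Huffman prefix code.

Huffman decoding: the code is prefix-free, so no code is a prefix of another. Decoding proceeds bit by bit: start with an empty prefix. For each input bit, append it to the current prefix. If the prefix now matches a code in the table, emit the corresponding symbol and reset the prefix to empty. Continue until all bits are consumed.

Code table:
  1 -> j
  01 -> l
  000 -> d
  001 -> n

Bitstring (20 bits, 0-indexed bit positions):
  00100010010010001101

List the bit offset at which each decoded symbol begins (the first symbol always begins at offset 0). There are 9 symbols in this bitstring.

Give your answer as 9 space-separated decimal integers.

Bit 0: prefix='0' (no match yet)
Bit 1: prefix='00' (no match yet)
Bit 2: prefix='001' -> emit 'n', reset
Bit 3: prefix='0' (no match yet)
Bit 4: prefix='00' (no match yet)
Bit 5: prefix='000' -> emit 'd', reset
Bit 6: prefix='1' -> emit 'j', reset
Bit 7: prefix='0' (no match yet)
Bit 8: prefix='00' (no match yet)
Bit 9: prefix='001' -> emit 'n', reset
Bit 10: prefix='0' (no match yet)
Bit 11: prefix='00' (no match yet)
Bit 12: prefix='001' -> emit 'n', reset
Bit 13: prefix='0' (no match yet)
Bit 14: prefix='00' (no match yet)
Bit 15: prefix='000' -> emit 'd', reset
Bit 16: prefix='1' -> emit 'j', reset
Bit 17: prefix='1' -> emit 'j', reset
Bit 18: prefix='0' (no match yet)
Bit 19: prefix='01' -> emit 'l', reset

Answer: 0 3 6 7 10 13 16 17 18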